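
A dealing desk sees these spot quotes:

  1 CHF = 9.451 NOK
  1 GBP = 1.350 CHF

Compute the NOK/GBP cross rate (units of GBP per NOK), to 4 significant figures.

1 NOK ÷ 9.451 = 0.105809 CHF
0.105809 CHF ÷ 1.350 = 0.078377 GBP

NOK/GBP = 0.07838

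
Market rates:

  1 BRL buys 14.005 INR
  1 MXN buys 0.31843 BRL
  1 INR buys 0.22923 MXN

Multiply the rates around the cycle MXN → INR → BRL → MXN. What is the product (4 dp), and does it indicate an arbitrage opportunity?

Around MXN → INR → BRL → MXN: 1 ÷ 0.22923 ÷ 14.005 ÷ 0.31843 = 0.978209
Product < 1; profitable direction is MXN → BRL → INR → MXN.

0.9782 (arbitrage exists)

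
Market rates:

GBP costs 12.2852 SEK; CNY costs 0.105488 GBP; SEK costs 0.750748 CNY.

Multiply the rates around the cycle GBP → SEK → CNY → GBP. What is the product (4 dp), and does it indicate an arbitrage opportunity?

0.9729 (arbitrage exists)

Around GBP → SEK → CNY → GBP: 1 × 12.2852 × 0.750748 × 0.105488 = 0.972925
Product < 1; profitable direction is GBP → CNY → SEK → GBP.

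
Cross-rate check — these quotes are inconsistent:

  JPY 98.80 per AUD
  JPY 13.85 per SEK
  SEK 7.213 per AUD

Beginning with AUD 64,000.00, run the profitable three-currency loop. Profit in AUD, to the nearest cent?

Profit: AUD 712.58

Profitable loop is AUD → SEK → JPY → AUD:
AUD 64,000.00 × 7.213 = SEK 461,632.00
SEK 461,632.00 × 13.85 = JPY 6,393,603
JPY 6,393,603 ÷ 98.80 = AUD 64,712.58
Profit = AUD 64,712.58 − AUD 64,000.00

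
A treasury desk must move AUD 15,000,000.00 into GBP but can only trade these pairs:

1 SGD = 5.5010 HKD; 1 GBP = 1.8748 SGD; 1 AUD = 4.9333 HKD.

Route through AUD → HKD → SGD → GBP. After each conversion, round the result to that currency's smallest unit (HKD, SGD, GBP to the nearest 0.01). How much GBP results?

GBP 7,175,170.01

AUD 15,000,000.00 × 4.9333 = HKD 73,999,500.00
HKD 73,999,500.00 ÷ 5.5010 = SGD 13,452,008.73
SGD 13,452,008.73 ÷ 1.8748 = GBP 7,175,170.01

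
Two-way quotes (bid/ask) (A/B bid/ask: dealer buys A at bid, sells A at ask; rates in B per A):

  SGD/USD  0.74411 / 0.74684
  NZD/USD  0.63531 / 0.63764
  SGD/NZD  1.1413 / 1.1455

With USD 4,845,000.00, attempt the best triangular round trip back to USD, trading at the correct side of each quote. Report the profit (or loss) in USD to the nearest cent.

Best loop USD → NZD → SGD → USD:
USD 4,845,000.00 ÷ 0.63764 (buy NZD at ask) = NZD 7,598,331.35
NZD 7,598,331.35 ÷ 1.1455 (buy SGD at ask) = SGD 6,633,200.65
SGD 6,633,200.65 × 0.74411 (sell SGD at bid) = USD 4,935,830.94

Net profit: USD 90,830.94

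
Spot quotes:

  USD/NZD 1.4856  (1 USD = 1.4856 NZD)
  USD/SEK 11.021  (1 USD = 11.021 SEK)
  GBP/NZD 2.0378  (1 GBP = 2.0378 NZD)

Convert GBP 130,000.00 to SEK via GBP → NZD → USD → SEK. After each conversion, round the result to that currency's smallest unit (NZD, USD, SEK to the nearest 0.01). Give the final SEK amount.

GBP 130,000.00 × 2.0378 = NZD 264,914.00
NZD 264,914.00 ÷ 1.4856 = USD 178,321.22
USD 178,321.22 × 11.021 = SEK 1,965,278.17

SEK 1,965,278.17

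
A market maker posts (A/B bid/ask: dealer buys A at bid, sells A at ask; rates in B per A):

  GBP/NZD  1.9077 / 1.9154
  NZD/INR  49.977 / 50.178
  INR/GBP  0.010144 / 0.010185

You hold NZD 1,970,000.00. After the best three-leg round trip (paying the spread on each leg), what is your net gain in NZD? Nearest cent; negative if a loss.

Best loop NZD → GBP → INR → NZD:
NZD 1,970,000.00 ÷ 1.9154 (buy GBP at ask) = GBP 1,028,505.80
GBP 1,028,505.80 ÷ 0.010185 (buy INR at ask) = INR 100,982,405.02
INR 100,982,405.02 ÷ 50.178 (buy NZD at ask) = NZD 2,012,483.66

Net profit: NZD 42,483.66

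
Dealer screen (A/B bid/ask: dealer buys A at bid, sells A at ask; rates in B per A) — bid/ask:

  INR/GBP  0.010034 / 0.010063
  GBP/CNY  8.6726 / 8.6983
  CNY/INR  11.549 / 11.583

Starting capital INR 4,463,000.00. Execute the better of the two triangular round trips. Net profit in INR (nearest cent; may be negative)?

Net profit: INR 22,332.89

Best loop INR → GBP → CNY → INR:
INR 4,463,000.00 × 0.010034 (sell INR at bid) = GBP 44,781.74
GBP 44,781.74 × 8.6726 (sell GBP at bid) = CNY 388,374.14
CNY 388,374.14 × 11.549 (sell CNY at bid) = INR 4,485,332.89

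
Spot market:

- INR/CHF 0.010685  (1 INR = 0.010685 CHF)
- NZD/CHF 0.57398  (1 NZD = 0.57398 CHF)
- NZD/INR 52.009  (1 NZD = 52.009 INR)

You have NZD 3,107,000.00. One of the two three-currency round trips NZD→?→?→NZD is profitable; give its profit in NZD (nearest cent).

Profit: NZD 102,112.80

Profitable loop is NZD → CHF → INR → NZD:
NZD 3,107,000.00 × 0.57398 = CHF 1,783,355.86
CHF 1,783,355.86 ÷ 0.010685 = INR 166,902,747.78
INR 166,902,747.78 ÷ 52.009 = NZD 3,209,112.80
Profit = NZD 3,209,112.80 − NZD 3,107,000.00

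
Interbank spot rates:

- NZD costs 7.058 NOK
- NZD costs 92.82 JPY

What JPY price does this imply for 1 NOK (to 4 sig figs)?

NOK/JPY = 13.15

1 NOK ÷ 7.058 = 0.141683 NZD
0.141683 NZD × 92.82 = 13.151 JPY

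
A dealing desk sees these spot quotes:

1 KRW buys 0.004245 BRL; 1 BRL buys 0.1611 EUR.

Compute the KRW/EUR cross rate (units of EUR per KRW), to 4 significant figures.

1 KRW × 0.004245 = 0.004245 BRL
0.004245 BRL × 0.1611 = 0.000683869 EUR

KRW/EUR = 0.0006839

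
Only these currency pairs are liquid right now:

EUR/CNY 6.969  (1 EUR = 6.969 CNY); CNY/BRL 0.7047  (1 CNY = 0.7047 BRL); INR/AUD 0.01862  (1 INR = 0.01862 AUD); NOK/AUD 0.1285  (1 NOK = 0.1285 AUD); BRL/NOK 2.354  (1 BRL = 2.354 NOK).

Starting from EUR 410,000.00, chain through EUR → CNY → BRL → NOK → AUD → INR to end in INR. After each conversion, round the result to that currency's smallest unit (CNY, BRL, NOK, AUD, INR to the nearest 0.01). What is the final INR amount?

INR 32,710,599.36

EUR 410,000.00 × 6.969 = CNY 2,857,290.00
CNY 2,857,290.00 × 0.7047 = BRL 2,013,532.26
BRL 2,013,532.26 × 2.354 = NOK 4,739,854.94
NOK 4,739,854.94 × 0.1285 = AUD 609,071.36
AUD 609,071.36 ÷ 0.01862 = INR 32,710,599.36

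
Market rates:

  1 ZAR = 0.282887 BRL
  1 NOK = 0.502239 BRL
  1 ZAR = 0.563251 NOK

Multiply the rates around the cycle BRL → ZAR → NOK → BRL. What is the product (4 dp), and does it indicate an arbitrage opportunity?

1.0000 (no arbitrage)

Around BRL → ZAR → NOK → BRL: 1 ÷ 0.282887 × 0.563251 × 0.502239 = 0.999999
Product ≈ 1 (deviation 0.000%, within rounding noise).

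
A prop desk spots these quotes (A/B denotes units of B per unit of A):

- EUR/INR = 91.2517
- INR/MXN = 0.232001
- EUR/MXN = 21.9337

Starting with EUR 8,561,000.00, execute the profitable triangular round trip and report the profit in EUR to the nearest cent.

Profitable loop is EUR → MXN → INR → EUR:
EUR 8,561,000.00 × 21.9337 = MXN 187,774,405.70
MXN 187,774,405.70 ÷ 0.232001 = INR 809,368,949.70
INR 809,368,949.70 ÷ 91.2517 = EUR 8,869,631.47
Profit = EUR 8,869,631.47 − EUR 8,561,000.00

Profit: EUR 308,631.47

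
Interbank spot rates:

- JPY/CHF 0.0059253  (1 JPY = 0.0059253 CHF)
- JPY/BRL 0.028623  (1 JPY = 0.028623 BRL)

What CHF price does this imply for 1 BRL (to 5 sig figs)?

BRL/CHF = 0.20701

1 BRL ÷ 0.028623 = 34.9369 JPY
34.9369 JPY × 0.0059253 = 0.207012 CHF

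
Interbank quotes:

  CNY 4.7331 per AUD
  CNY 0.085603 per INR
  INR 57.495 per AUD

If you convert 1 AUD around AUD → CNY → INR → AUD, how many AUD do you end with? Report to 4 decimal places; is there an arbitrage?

0.9617 (arbitrage exists)

Around AUD → CNY → INR → AUD: 1 × 4.7331 ÷ 0.085603 ÷ 57.495 = 0.961671
Product < 1; profitable direction is AUD → INR → CNY → AUD.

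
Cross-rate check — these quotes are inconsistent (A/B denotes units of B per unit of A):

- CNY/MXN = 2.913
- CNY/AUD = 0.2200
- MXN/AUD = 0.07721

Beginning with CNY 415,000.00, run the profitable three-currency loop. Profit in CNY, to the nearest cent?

Profit: CNY 9,267.20

Profitable loop is CNY → MXN → AUD → CNY:
CNY 415,000.00 × 2.913 = MXN 1,208,895.00
MXN 1,208,895.00 × 0.07721 = AUD 93,338.78
AUD 93,338.78 ÷ 0.2200 = CNY 424,267.20
Profit = CNY 424,267.20 − CNY 415,000.00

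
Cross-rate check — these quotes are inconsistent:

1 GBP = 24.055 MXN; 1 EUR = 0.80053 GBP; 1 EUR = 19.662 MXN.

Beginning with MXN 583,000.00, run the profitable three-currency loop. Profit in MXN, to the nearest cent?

Profitable loop is MXN → GBP → EUR → MXN:
MXN 583,000.00 ÷ 24.055 = GBP 24,236.13
GBP 24,236.13 ÷ 0.80053 = EUR 30,275.10
EUR 30,275.10 × 19.662 = MXN 595,269.01
Profit = MXN 595,269.01 − MXN 583,000.00

Profit: MXN 12,269.01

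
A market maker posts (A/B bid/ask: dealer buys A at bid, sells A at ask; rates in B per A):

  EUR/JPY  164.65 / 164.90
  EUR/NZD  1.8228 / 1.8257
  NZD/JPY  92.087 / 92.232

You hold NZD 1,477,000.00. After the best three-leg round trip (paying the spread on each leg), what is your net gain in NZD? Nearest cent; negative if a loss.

Best loop NZD → JPY → EUR → NZD:
NZD 1,477,000.00 × 92.087 (sell NZD at bid) = JPY 136,012,499
JPY 136,012,499 ÷ 164.90 (buy EUR at ask) = EUR 824,818.07
EUR 824,818.07 × 1.8228 (sell EUR at bid) = NZD 1,503,478.37

Net profit: NZD 26,478.37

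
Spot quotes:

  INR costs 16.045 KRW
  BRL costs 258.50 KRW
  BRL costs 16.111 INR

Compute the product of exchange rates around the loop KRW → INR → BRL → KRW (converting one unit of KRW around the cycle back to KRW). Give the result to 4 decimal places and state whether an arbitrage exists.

Around KRW → INR → BRL → KRW: 1 ÷ 16.045 ÷ 16.111 × 258.50 = 0.999996
Product ≈ 1 (deviation 0.000%, within rounding noise).

1.0000 (no arbitrage)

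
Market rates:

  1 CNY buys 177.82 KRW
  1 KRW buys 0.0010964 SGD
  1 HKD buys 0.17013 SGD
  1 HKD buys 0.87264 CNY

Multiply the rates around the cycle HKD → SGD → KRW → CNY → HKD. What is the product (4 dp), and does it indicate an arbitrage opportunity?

1.0000 (no arbitrage)

Around HKD → SGD → KRW → CNY → HKD: 1 × 0.17013 ÷ 0.0010964 ÷ 177.82 ÷ 0.87264 = 0.999991
Product ≈ 1 (deviation 0.001%, within rounding noise).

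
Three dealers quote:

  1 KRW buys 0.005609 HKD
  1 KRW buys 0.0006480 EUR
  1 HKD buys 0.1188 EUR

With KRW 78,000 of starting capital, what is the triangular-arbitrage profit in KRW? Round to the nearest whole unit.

Profit: KRW 2,209

Profitable loop is KRW → HKD → EUR → KRW:
KRW 78,000 × 0.005609 = HKD 437.50
HKD 437.50 × 0.1188 = EUR 51.98
EUR 51.98 ÷ 0.0006480 = KRW 80,209
Profit = KRW 80,209 − KRW 78,000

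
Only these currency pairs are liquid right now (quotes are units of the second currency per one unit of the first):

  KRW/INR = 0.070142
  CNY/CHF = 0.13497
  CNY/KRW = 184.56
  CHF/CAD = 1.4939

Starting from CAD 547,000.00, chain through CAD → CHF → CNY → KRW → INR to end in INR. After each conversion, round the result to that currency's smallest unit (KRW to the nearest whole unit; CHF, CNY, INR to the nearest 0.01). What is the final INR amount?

CAD 547,000.00 ÷ 1.4939 = CHF 366,155.70
CHF 366,155.70 ÷ 0.13497 = CNY 2,712,867.30
CNY 2,712,867.30 × 184.56 = KRW 500,686,789
KRW 500,686,789 × 0.070142 = INR 35,119,172.75

INR 35,119,172.75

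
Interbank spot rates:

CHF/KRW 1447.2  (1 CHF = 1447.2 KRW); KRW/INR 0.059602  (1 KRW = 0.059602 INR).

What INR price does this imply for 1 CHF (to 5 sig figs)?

1 CHF × 1447.2 = 1447.2 KRW
1447.2 KRW × 0.059602 = 86.256 INR

CHF/INR = 86.256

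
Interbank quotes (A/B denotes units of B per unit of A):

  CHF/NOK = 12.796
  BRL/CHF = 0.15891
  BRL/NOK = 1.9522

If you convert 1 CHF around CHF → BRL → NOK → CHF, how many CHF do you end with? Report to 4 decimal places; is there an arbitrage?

Around CHF → BRL → NOK → CHF: 1 ÷ 0.15891 × 1.9522 ÷ 12.796 = 0.960061
Product < 1; profitable direction is CHF → NOK → BRL → CHF.

0.9601 (arbitrage exists)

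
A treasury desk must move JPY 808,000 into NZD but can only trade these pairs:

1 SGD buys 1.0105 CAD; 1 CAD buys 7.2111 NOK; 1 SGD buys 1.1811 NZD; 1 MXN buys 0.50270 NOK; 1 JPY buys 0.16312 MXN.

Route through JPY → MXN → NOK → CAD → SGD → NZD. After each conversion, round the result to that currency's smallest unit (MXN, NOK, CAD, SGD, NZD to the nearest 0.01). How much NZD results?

NZD 10,739.31

JPY 808,000 × 0.16312 = MXN 131,800.96
MXN 131,800.96 × 0.50270 = NOK 66,256.34
NOK 66,256.34 ÷ 7.2111 = CAD 9,188.10
CAD 9,188.10 ÷ 1.0105 = SGD 9,092.63
SGD 9,092.63 × 1.1811 = NZD 10,739.31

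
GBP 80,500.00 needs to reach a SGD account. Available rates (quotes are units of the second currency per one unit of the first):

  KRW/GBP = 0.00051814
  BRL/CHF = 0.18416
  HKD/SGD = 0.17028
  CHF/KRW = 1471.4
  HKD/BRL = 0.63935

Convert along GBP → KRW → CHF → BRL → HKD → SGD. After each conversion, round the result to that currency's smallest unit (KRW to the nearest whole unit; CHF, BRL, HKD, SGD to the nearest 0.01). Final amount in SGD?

SGD 152,703.04

GBP 80,500.00 ÷ 0.00051814 = KRW 155,363,415
KRW 155,363,415 ÷ 1471.4 = CHF 105,588.84
CHF 105,588.84 ÷ 0.18416 = BRL 573,353.82
BRL 573,353.82 ÷ 0.63935 = HKD 896,776.13
HKD 896,776.13 × 0.17028 = SGD 152,703.04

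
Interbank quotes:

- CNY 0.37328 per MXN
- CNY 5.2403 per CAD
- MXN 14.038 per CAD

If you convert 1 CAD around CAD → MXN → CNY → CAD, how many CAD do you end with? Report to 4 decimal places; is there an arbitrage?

1.0000 (no arbitrage)

Around CAD → MXN → CNY → CAD: 1 × 14.038 × 0.37328 ÷ 5.2403 = 0.999963
Product ≈ 1 (deviation 0.004%, within rounding noise).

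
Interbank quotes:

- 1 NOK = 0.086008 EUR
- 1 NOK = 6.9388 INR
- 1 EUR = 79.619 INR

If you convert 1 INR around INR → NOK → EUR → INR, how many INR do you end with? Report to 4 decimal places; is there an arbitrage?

0.9869 (arbitrage exists)

Around INR → NOK → EUR → INR: 1 ÷ 6.9388 × 0.086008 × 79.619 = 0.986896
Product < 1; profitable direction is INR → EUR → NOK → INR.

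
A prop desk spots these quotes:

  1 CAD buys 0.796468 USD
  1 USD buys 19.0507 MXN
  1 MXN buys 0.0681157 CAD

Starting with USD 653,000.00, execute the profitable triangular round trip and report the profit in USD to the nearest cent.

Profitable loop is USD → MXN → CAD → USD:
USD 653,000.00 × 19.0507 = MXN 12,440,107.10
MXN 12,440,107.10 × 0.0681157 = CAD 847,366.60
CAD 847,366.60 × 0.796468 = USD 674,900.38
Profit = USD 674,900.38 − USD 653,000.00

Profit: USD 21,900.38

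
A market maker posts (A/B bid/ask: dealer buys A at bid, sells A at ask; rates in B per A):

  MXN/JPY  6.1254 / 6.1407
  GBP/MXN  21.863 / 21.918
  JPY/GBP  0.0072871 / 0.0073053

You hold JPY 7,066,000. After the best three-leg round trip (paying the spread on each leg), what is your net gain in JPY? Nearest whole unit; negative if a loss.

Best loop JPY → MXN → GBP → JPY:
JPY 7,066,000 ÷ 6.1407 (buy MXN at ask) = MXN 1,150,683.15
MXN 1,150,683.15 ÷ 21.918 (buy GBP at ask) = GBP 52,499.46
GBP 52,499.46 ÷ 0.0073053 (buy JPY at ask) = JPY 7,186,489

Net profit: JPY 120,489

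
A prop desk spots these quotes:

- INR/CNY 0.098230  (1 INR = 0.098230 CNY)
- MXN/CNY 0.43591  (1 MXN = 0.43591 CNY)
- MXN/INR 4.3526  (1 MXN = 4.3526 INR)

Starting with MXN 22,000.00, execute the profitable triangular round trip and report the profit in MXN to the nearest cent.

Profit: MXN 429.86

Profitable loop is MXN → CNY → INR → MXN:
MXN 22,000.00 × 0.43591 = CNY 9,590.02
CNY 9,590.02 ÷ 0.098230 = INR 97,628.22
INR 97,628.22 ÷ 4.3526 = MXN 22,429.86
Profit = MXN 22,429.86 − MXN 22,000.00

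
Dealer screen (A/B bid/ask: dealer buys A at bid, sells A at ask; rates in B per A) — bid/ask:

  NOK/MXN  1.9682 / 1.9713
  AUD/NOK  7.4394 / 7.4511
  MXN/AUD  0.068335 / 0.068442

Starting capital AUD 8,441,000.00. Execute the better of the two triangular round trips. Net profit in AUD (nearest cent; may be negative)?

Net profit: AUD 4,866.98

Best loop AUD → NOK → MXN → AUD:
AUD 8,441,000.00 × 7.4394 (sell AUD at bid) = NOK 62,795,975.40
NOK 62,795,975.40 × 1.9682 (sell NOK at bid) = MXN 123,595,038.78
MXN 123,595,038.78 × 0.068335 (sell MXN at bid) = AUD 8,445,866.98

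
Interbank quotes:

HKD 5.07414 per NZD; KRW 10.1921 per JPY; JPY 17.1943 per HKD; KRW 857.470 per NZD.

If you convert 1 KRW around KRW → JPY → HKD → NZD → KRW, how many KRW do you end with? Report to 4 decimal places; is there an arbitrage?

0.9643 (arbitrage exists)

Around KRW → JPY → HKD → NZD → KRW: 1 ÷ 10.1921 ÷ 17.1943 ÷ 5.07414 × 857.470 = 0.964291
Product < 1; profitable direction is KRW → NZD → HKD → JPY → KRW.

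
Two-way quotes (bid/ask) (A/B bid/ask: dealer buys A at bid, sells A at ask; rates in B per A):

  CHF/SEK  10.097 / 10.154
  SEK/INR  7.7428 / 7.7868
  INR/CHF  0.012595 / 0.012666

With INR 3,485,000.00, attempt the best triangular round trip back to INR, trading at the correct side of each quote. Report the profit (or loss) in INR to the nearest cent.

Net result: INR -5,097.15 (no profitable arbitrage after spreads)

Best loop INR → SEK → CHF → INR:
INR 3,485,000.00 ÷ 7.7868 (buy SEK at ask) = SEK 447,552.27
SEK 447,552.27 ÷ 10.154 (buy CHF at ask) = CHF 44,076.45
CHF 44,076.45 ÷ 0.012666 (buy INR at ask) = INR 3,479,902.85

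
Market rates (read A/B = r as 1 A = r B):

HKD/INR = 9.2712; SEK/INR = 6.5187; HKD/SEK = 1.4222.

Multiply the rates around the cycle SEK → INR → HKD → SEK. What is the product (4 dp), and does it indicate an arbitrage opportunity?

Around SEK → INR → HKD → SEK: 1 × 6.5187 ÷ 9.2712 × 1.4222 = 0.999967
Product ≈ 1 (deviation 0.003%, within rounding noise).

1.0000 (no arbitrage)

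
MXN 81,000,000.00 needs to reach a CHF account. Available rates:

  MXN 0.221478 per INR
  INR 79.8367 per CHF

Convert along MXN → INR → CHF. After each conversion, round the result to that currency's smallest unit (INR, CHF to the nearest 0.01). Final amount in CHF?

MXN 81,000,000.00 ÷ 0.221478 = INR 365,724,812.40
INR 365,724,812.40 ÷ 79.8367 = CHF 4,580,910.94

CHF 4,580,910.94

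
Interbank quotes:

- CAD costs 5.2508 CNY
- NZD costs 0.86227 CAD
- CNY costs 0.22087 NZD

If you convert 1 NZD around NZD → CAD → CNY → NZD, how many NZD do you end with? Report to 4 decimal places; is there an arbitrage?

Around NZD → CAD → CNY → NZD: 1 × 0.86227 × 5.2508 × 0.22087 = 1.000013
Product ≈ 1 (deviation 0.001%, within rounding noise).

1.0000 (no arbitrage)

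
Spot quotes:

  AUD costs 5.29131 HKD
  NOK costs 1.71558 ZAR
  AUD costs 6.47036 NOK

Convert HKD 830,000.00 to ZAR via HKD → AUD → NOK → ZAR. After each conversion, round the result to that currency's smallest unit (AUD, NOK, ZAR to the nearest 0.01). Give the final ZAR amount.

ZAR 1,741,222.69

HKD 830,000.00 ÷ 5.29131 = AUD 156,860.97
AUD 156,860.97 × 6.47036 = NOK 1,014,946.95
NOK 1,014,946.95 × 1.71558 = ZAR 1,741,222.69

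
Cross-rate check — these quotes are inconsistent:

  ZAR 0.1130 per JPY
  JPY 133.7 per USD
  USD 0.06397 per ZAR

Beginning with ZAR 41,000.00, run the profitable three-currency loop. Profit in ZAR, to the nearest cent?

Profit: ZAR 1,422.64

Profitable loop is ZAR → JPY → USD → ZAR:
ZAR 41,000.00 ÷ 0.1130 = JPY 362,832
JPY 362,832 ÷ 133.7 = USD 2,713.78
USD 2,713.78 ÷ 0.06397 = ZAR 42,422.64
Profit = ZAR 42,422.64 − ZAR 41,000.00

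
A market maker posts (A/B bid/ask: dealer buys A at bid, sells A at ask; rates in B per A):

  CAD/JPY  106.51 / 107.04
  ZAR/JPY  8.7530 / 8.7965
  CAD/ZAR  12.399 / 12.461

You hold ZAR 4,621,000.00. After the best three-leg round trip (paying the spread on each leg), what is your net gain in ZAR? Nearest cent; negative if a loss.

Best loop ZAR → JPY → CAD → ZAR:
ZAR 4,621,000.00 × 8.7530 (sell ZAR at bid) = JPY 40,447,613
JPY 40,447,613 ÷ 107.04 (buy CAD at ask) = CAD 377,873.81
CAD 377,873.81 × 12.399 (sell CAD at bid) = ZAR 4,685,257.41

Net profit: ZAR 64,257.41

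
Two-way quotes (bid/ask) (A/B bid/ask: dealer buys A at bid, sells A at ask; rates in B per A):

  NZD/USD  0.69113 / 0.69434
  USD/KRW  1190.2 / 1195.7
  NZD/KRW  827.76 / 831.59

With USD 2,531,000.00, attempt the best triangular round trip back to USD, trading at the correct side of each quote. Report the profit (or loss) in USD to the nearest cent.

Best loop USD → NZD → KRW → USD:
USD 2,531,000.00 ÷ 0.69434 (buy NZD at ask) = NZD 3,645,188.24
NZD 3,645,188.24 × 827.76 (sell NZD at bid) = KRW 3,017,341,014
KRW 3,017,341,014 ÷ 1195.7 (buy USD at ask) = USD 2,523,493.36

Net result: USD -7,506.64 (no profitable arbitrage after spreads)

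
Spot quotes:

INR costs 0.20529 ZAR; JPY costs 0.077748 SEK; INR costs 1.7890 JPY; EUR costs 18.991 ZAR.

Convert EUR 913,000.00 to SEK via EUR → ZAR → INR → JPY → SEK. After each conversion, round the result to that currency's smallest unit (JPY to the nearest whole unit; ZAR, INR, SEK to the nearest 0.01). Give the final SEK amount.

EUR 913,000.00 × 18.991 = ZAR 17,338,783.00
ZAR 17,338,783.00 ÷ 0.20529 = INR 84,459,949.34
INR 84,459,949.34 × 1.7890 = JPY 151,098,849
JPY 151,098,849 × 0.077748 = SEK 11,747,633.31

SEK 11,747,633.31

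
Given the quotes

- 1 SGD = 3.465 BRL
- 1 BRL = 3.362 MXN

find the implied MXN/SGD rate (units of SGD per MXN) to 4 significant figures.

1 MXN ÷ 3.362 = 0.297442 BRL
0.297442 BRL ÷ 3.465 = 0.0858418 SGD

MXN/SGD = 0.08584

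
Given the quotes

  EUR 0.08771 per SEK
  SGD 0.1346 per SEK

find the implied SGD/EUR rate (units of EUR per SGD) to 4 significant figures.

1 SGD ÷ 0.1346 = 7.42942 SEK
7.42942 SEK × 0.08771 = 0.651634 EUR

SGD/EUR = 0.6516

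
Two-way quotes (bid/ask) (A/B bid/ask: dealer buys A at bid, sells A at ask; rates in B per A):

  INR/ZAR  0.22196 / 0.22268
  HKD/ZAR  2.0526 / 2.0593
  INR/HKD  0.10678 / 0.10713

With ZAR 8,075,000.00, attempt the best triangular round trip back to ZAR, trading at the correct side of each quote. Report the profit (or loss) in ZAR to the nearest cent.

Best loop ZAR → HKD → INR → ZAR:
ZAR 8,075,000.00 ÷ 2.0593 (buy HKD at ask) = HKD 3,921,235.37
HKD 3,921,235.37 ÷ 0.10713 (buy INR at ask) = INR 36,602,589.11
INR 36,602,589.11 × 0.22196 (sell INR at bid) = ZAR 8,124,310.68

Net profit: ZAR 49,310.68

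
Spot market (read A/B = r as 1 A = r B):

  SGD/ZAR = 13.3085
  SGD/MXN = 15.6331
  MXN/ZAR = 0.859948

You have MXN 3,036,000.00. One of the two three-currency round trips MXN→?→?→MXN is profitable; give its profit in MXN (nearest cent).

Profitable loop is MXN → ZAR → SGD → MXN:
MXN 3,036,000.00 × 0.859948 = ZAR 2,610,802.13
ZAR 2,610,802.13 ÷ 13.3085 = SGD 196,175.54
SGD 196,175.54 × 15.6331 = MXN 3,066,831.78
Profit = MXN 3,066,831.78 − MXN 3,036,000.00

Profit: MXN 30,831.78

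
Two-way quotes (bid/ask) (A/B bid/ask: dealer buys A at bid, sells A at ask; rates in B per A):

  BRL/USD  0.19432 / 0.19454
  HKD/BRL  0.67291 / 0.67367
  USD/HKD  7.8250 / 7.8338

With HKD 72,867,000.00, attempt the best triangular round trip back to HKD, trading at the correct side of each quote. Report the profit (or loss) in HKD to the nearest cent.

Best loop HKD → BRL → USD → HKD:
HKD 72,867,000.00 × 0.67291 (sell HKD at bid) = BRL 49,032,932.97
BRL 49,032,932.97 × 0.19432 (sell BRL at bid) = USD 9,528,079.53
USD 9,528,079.53 × 7.8250 (sell USD at bid) = HKD 74,557,222.36

Net profit: HKD 1,690,222.36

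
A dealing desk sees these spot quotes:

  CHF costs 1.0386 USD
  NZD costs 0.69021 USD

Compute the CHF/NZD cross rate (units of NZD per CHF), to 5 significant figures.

1 CHF × 1.0386 = 1.0386 USD
1.0386 USD ÷ 0.69021 = 1.50476 NZD

CHF/NZD = 1.5048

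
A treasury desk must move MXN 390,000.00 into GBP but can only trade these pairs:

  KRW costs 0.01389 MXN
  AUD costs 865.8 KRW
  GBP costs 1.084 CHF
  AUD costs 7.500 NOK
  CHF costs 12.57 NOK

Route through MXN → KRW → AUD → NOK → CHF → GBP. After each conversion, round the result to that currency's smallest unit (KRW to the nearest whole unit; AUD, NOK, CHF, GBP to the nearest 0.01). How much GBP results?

GBP 17,850.14

MXN 390,000.00 ÷ 0.01389 = KRW 28,077,754
KRW 28,077,754 ÷ 865.8 = AUD 32,429.84
AUD 32,429.84 × 7.500 = NOK 243,223.80
NOK 243,223.80 ÷ 12.57 = CHF 19,349.55
CHF 19,349.55 ÷ 1.084 = GBP 17,850.14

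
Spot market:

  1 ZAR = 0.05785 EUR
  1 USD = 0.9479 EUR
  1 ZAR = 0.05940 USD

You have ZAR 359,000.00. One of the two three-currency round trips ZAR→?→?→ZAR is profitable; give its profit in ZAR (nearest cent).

Profitable loop is ZAR → EUR → USD → ZAR:
ZAR 359,000.00 × 0.05785 = EUR 20,768.15
EUR 20,768.15 ÷ 0.9479 = USD 21,909.64
USD 21,909.64 ÷ 0.05940 = ZAR 368,849.20
Profit = ZAR 368,849.20 − ZAR 359,000.00

Profit: ZAR 9,849.20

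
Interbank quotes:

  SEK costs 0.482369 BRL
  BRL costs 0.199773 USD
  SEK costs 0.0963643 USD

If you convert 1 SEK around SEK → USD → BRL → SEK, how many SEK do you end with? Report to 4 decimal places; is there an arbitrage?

1.0000 (no arbitrage)

Around SEK → USD → BRL → SEK: 1 × 0.0963643 ÷ 0.199773 ÷ 0.482369 = 1.000000
Product ≈ 1 (deviation 0.000%, within rounding noise).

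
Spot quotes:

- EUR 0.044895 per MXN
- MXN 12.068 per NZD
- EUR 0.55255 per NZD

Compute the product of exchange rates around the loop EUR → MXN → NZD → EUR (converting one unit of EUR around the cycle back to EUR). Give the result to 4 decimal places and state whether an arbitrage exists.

1.0199 (arbitrage exists)

Around EUR → MXN → NZD → EUR: 1 ÷ 0.044895 ÷ 12.068 × 0.55255 = 1.019855
Product > 1; profitable direction is EUR → MXN → NZD → EUR.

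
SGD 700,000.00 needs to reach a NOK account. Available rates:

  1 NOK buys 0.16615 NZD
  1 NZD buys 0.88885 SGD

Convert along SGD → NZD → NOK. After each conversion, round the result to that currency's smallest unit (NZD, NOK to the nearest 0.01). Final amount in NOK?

SGD 700,000.00 ÷ 0.88885 = NZD 787,534.45
NZD 787,534.45 ÷ 0.16615 = NOK 4,739,900.39

NOK 4,739,900.39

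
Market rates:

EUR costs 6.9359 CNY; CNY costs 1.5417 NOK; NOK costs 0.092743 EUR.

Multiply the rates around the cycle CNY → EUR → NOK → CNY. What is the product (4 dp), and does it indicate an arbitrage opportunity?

1.0084 (arbitrage exists)

Around CNY → EUR → NOK → CNY: 1 ÷ 6.9359 ÷ 0.092743 ÷ 1.5417 = 1.008361
Product > 1; profitable direction is CNY → EUR → NOK → CNY.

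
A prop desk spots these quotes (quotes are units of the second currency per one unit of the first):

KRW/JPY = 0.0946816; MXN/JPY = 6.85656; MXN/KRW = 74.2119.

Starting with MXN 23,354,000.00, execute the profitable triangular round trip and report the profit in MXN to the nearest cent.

Profitable loop is MXN → KRW → JPY → MXN:
MXN 23,354,000.00 × 74.2119 = KRW 1,733,144,713
KRW 1,733,144,713 × 0.0946816 = JPY 164,096,914
JPY 164,096,914 ÷ 6.85656 = MXN 23,932,834.31
Profit = MXN 23,932,834.31 − MXN 23,354,000.00

Profit: MXN 578,834.31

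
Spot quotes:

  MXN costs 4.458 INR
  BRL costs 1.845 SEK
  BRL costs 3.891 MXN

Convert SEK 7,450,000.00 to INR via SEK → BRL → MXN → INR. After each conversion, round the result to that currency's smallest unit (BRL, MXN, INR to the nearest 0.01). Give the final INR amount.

INR 70,042,428.80

SEK 7,450,000.00 ÷ 1.845 = BRL 4,037,940.38
BRL 4,037,940.38 × 3.891 = MXN 15,711,626.02
MXN 15,711,626.02 × 4.458 = INR 70,042,428.80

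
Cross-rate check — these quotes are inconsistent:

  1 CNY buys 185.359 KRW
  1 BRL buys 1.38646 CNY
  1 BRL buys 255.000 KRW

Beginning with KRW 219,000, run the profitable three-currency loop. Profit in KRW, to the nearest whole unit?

Profit: KRW 1,711

Profitable loop is KRW → BRL → CNY → KRW:
KRW 219,000 ÷ 255.000 = BRL 858.82
BRL 858.82 × 1.38646 = CNY 1,190.72
CNY 1,190.72 × 185.359 = KRW 220,711
Profit = KRW 220,711 − KRW 219,000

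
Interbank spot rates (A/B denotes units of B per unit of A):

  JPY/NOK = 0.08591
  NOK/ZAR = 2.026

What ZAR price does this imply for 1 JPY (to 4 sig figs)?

1 JPY × 0.08591 = 0.08591 NOK
0.08591 NOK × 2.026 = 0.174054 ZAR

JPY/ZAR = 0.1741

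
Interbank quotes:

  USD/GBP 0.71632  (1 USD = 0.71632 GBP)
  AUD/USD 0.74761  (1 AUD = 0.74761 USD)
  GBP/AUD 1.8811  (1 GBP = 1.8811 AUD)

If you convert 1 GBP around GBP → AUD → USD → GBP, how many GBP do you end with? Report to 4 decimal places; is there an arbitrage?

1.0074 (arbitrage exists)

Around GBP → AUD → USD → GBP: 1 × 1.8811 × 0.74761 × 0.71632 = 1.007382
Product > 1; profitable direction is GBP → AUD → USD → GBP.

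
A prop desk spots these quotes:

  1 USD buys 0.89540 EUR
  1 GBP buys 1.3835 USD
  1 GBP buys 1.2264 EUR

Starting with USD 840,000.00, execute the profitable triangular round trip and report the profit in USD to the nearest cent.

Profitable loop is USD → EUR → GBP → USD:
USD 840,000.00 × 0.89540 = EUR 752,136.00
EUR 752,136.00 ÷ 1.2264 = GBP 613,287.67
GBP 613,287.67 × 1.3835 = USD 848,483.49
Profit = USD 848,483.49 − USD 840,000.00

Profit: USD 8,483.49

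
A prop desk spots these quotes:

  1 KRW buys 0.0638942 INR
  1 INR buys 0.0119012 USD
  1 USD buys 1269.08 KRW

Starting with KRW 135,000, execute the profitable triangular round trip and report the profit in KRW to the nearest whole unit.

Profitable loop is KRW → USD → INR → KRW:
KRW 135,000 ÷ 1269.08 = USD 106.38
USD 106.38 ÷ 0.0119012 = INR 8,938.28
INR 8,938.28 ÷ 0.0638942 = KRW 139,892
Profit = KRW 139,892 − KRW 135,000

Profit: KRW 4,892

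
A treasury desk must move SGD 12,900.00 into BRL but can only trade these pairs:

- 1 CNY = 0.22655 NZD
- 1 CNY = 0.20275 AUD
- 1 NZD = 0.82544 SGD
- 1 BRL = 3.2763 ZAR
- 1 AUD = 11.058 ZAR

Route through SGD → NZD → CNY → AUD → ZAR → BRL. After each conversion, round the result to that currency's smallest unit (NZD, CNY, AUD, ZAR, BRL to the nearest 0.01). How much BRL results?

BRL 47,205.64

SGD 12,900.00 ÷ 0.82544 = NZD 15,628.03
NZD 15,628.03 ÷ 0.22655 = CNY 68,982.70
CNY 68,982.70 × 0.20275 = AUD 13,986.24
AUD 13,986.24 × 11.058 = ZAR 154,659.84
ZAR 154,659.84 ÷ 3.2763 = BRL 47,205.64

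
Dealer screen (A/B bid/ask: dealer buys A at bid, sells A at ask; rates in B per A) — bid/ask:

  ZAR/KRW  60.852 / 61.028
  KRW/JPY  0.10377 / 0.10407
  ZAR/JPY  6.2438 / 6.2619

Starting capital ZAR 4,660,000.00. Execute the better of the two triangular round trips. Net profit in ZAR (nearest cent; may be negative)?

Net profit: ZAR 39,227.41

Best loop ZAR → KRW → JPY → ZAR:
ZAR 4,660,000.00 × 60.852 (sell ZAR at bid) = KRW 283,570,320
KRW 283,570,320 × 0.10377 (sell KRW at bid) = JPY 29,426,092
JPY 29,426,092 ÷ 6.2619 (buy ZAR at ask) = ZAR 4,699,227.41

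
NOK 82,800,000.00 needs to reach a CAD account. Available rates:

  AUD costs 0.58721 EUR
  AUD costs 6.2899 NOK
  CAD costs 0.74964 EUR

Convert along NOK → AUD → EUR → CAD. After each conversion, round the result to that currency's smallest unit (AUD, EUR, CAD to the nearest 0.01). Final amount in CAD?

CAD 10,311,629.18

NOK 82,800,000.00 ÷ 6.2899 = AUD 13,163,961.27
AUD 13,163,961.27 × 0.58721 = EUR 7,730,009.70
EUR 7,730,009.70 ÷ 0.74964 = CAD 10,311,629.18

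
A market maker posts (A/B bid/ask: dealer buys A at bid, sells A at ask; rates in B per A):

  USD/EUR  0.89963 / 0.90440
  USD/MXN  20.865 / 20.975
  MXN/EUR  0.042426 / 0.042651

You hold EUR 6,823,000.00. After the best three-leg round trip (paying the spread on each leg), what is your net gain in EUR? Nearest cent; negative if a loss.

Best loop EUR → MXN → USD → EUR:
EUR 6,823,000.00 ÷ 0.042651 (buy MXN at ask) = MXN 159,972,802.51
MXN 159,972,802.51 ÷ 20.975 (buy USD at ask) = USD 7,626,832.06
USD 7,626,832.06 × 0.89963 (sell USD at bid) = EUR 6,861,326.93

Net profit: EUR 38,326.93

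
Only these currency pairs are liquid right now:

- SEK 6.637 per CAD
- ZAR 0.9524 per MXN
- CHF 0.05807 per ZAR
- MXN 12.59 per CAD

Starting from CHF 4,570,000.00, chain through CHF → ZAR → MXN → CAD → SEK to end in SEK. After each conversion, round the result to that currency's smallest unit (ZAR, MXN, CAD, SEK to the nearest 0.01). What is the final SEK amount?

CHF 4,570,000.00 ÷ 0.05807 = ZAR 78,698,122.96
ZAR 78,698,122.96 ÷ 0.9524 = MXN 82,631,376.48
MXN 82,631,376.48 ÷ 12.59 = CAD 6,563,254.68
CAD 6,563,254.68 × 6.637 = SEK 43,560,321.31

SEK 43,560,321.31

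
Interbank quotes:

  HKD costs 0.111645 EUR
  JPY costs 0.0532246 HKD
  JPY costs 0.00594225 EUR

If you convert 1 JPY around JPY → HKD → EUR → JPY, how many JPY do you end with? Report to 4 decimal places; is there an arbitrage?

Around JPY → HKD → EUR → JPY: 1 × 0.0532246 × 0.111645 ÷ 0.00594225 = 1.000002
Product ≈ 1 (deviation 0.000%, within rounding noise).

1.0000 (no arbitrage)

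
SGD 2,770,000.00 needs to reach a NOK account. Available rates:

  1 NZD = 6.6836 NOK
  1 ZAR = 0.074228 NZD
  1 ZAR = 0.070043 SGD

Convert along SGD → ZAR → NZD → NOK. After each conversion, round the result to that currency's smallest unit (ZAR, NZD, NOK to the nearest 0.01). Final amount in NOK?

SGD 2,770,000.00 ÷ 0.070043 = ZAR 39,547,135.33
ZAR 39,547,135.33 × 0.074228 = NZD 2,935,504.76
NZD 2,935,504.76 × 6.6836 = NOK 19,619,739.61

NOK 19,619,739.61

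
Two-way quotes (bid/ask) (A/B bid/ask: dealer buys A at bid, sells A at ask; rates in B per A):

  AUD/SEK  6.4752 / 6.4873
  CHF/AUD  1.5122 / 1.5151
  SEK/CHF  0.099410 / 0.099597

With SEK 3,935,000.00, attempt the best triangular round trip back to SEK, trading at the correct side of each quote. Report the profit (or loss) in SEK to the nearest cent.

Net profit: SEK 84,695.91

Best loop SEK → AUD → CHF → SEK:
SEK 3,935,000.00 ÷ 6.4873 (buy AUD at ask) = AUD 606,569.76
AUD 606,569.76 ÷ 1.5151 (buy CHF at ask) = CHF 400,349.65
CHF 400,349.65 ÷ 0.099597 (buy SEK at ask) = SEK 4,019,695.91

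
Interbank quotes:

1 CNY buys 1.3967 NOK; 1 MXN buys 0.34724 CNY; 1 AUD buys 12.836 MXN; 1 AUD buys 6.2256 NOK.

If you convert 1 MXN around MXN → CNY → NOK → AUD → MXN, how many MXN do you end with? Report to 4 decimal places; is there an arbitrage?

Around MXN → CNY → NOK → AUD → MXN: 1 × 0.34724 × 1.3967 ÷ 6.2256 × 12.836 = 0.999957
Product ≈ 1 (deviation 0.004%, within rounding noise).

1.0000 (no arbitrage)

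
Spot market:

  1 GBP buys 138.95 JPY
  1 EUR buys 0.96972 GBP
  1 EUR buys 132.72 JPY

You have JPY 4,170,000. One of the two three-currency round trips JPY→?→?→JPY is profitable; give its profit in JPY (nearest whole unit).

Profit: JPY 63,549

Profitable loop is JPY → EUR → GBP → JPY:
JPY 4,170,000 ÷ 132.72 = EUR 31,419.53
EUR 31,419.53 × 0.96972 = GBP 30,468.15
GBP 30,468.15 × 138.95 = JPY 4,233,549
Profit = JPY 4,233,549 − JPY 4,170,000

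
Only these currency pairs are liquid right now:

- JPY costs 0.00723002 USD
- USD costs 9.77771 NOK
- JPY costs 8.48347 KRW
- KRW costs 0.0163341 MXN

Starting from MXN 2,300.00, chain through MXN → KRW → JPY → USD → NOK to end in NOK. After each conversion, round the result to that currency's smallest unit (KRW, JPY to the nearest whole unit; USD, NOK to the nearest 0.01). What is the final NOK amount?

NOK 1,173.33

MXN 2,300.00 ÷ 0.0163341 = KRW 140,810
KRW 140,810 ÷ 8.48347 = JPY 16,598
JPY 16,598 × 0.00723002 = USD 120.00
USD 120.00 × 9.77771 = NOK 1,173.33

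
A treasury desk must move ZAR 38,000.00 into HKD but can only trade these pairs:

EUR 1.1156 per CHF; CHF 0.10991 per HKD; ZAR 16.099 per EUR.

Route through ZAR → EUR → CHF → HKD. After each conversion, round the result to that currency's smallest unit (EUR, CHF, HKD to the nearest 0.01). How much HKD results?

ZAR 38,000.00 ÷ 16.099 = EUR 2,360.40
EUR 2,360.40 ÷ 1.1156 = CHF 2,115.81
CHF 2,115.81 ÷ 0.10991 = HKD 19,250.39

HKD 19,250.39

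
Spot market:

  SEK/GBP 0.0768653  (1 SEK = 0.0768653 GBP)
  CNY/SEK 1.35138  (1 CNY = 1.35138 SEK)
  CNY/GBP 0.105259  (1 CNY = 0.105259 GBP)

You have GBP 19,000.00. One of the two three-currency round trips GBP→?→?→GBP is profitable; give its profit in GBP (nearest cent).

Profitable loop is GBP → SEK → CNY → GBP:
GBP 19,000.00 ÷ 0.0768653 = SEK 247,185.66
SEK 247,185.66 ÷ 1.35138 = CNY 182,913.51
CNY 182,913.51 × 0.105259 = GBP 19,253.29
Profit = GBP 19,253.29 − GBP 19,000.00

Profit: GBP 253.29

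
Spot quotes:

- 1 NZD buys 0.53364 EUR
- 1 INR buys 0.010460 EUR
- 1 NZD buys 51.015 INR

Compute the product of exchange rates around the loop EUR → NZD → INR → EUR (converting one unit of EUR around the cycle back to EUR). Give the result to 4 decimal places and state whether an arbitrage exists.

Around EUR → NZD → INR → EUR: 1 ÷ 0.53364 × 51.015 × 0.010460 = 0.999957
Product ≈ 1 (deviation 0.004%, within rounding noise).

1.0000 (no arbitrage)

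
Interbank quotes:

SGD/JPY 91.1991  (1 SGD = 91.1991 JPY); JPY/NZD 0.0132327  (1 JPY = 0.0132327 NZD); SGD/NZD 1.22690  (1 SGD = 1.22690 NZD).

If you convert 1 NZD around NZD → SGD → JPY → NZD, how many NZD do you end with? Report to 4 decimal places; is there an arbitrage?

Around NZD → SGD → JPY → NZD: 1 ÷ 1.22690 × 91.1991 × 0.0132327 = 0.983626
Product < 1; profitable direction is NZD → JPY → SGD → NZD.

0.9836 (arbitrage exists)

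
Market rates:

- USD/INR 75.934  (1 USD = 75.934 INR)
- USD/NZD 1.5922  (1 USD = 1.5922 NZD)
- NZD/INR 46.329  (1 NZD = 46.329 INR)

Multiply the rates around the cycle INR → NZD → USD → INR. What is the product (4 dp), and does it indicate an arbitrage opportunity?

1.0294 (arbitrage exists)

Around INR → NZD → USD → INR: 1 ÷ 46.329 ÷ 1.5922 × 75.934 = 1.029404
Product > 1; profitable direction is INR → NZD → USD → INR.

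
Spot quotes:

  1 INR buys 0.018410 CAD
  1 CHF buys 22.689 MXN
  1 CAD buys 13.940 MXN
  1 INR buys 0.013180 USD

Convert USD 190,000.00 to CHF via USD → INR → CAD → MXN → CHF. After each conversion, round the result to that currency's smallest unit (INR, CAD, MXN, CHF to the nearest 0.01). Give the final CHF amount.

USD 190,000.00 ÷ 0.013180 = INR 14,415,781.49
INR 14,415,781.49 × 0.018410 = CAD 265,394.54
CAD 265,394.54 × 13.940 = MXN 3,699,599.89
MXN 3,699,599.89 ÷ 22.689 = CHF 163,056.98

CHF 163,056.98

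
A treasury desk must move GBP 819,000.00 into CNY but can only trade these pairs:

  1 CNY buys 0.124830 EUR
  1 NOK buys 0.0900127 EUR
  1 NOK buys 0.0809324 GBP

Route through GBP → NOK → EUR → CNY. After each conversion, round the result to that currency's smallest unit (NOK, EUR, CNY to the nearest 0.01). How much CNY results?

GBP 819,000.00 ÷ 0.0809324 = NOK 10,119,556.57
NOK 10,119,556.57 × 0.0900127 = EUR 910,888.61
EUR 910,888.61 ÷ 0.124830 = CNY 7,297,032.84

CNY 7,297,032.84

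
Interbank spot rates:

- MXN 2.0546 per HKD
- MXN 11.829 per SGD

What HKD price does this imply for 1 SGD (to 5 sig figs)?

1 SGD × 11.829 = 11.829 MXN
11.829 MXN ÷ 2.0546 = 5.75733 HKD

SGD/HKD = 5.7573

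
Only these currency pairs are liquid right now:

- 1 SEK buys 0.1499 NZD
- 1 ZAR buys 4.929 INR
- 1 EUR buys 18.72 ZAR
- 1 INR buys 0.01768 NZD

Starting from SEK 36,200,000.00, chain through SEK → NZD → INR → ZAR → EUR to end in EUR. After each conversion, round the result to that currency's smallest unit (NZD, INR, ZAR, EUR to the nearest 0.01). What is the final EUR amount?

EUR 3,326,314.28

SEK 36,200,000.00 × 0.1499 = NZD 5,426,380.00
NZD 5,426,380.00 ÷ 0.01768 = INR 306,921,945.70
INR 306,921,945.70 ÷ 4.929 = ZAR 62,268,603.31
ZAR 62,268,603.31 ÷ 18.72 = EUR 3,326,314.28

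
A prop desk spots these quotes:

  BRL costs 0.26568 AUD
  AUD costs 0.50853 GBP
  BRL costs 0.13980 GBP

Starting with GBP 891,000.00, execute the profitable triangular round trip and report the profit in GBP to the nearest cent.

Profit: GBP 30,954.39

Profitable loop is GBP → AUD → BRL → GBP:
GBP 891,000.00 ÷ 0.50853 = AUD 1,752,109.02
AUD 1,752,109.02 ÷ 0.26568 = BRL 6,594,809.62
BRL 6,594,809.62 × 0.13980 = GBP 921,954.39
Profit = GBP 921,954.39 − GBP 891,000.00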